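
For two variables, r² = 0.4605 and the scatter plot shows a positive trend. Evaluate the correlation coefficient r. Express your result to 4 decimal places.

0.6786

|r| = √0.4605 = 0.6786
The association is positive, so r = 0.6786.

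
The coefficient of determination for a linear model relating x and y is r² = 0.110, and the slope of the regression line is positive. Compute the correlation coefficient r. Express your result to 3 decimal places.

0.332

|r| = √0.110 = 0.332
The association is positive, so r = 0.332.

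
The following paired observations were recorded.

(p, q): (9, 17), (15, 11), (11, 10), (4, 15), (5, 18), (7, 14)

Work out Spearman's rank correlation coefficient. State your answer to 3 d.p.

Rank p: 4, 6, 5, 1, 2, 3
Rank q: 5, 2, 1, 4, 6, 3
d = rank(p) − rank(q): -1, 4, 4, -3, -4, 0; Σd² = 58
ρ = 1 − 6Σd² / [n(n²−1)] = 1 − 6×58 / (6×35) = 1 − 348/210 ≈ -0.657

-0.657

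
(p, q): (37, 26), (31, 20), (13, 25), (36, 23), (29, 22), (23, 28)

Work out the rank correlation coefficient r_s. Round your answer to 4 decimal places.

-0.1429

Rank p: 6, 4, 1, 5, 3, 2
Rank q: 5, 1, 4, 3, 2, 6
d = rank(p) − rank(q): 1, 3, -3, 2, 1, -4; Σd² = 40
ρ = 1 − 6Σd² / [n(n²−1)] = 1 − 6×40 / (6×35) = 1 − 240/210 ≈ -0.1429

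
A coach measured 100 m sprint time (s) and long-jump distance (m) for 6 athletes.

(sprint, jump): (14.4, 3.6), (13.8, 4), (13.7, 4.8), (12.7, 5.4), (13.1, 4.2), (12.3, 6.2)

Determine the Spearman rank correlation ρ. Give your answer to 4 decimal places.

Rank sprint: 6, 5, 4, 2, 3, 1
Rank jump: 1, 2, 4, 5, 3, 6
d = rank(sprint) − rank(jump): 5, 3, 0, -3, 0, -5; Σd² = 68
ρ = 1 − 6Σd² / [n(n²−1)] = 1 − 6×68 / (6×35) = 1 − 408/210 ≈ -0.9429

-0.9429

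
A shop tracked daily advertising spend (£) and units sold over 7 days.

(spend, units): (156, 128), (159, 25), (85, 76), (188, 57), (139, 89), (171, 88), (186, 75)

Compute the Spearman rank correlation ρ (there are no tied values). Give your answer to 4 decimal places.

Rank spend: 3, 4, 1, 7, 2, 5, 6
Rank units: 7, 1, 4, 2, 6, 5, 3
d = rank(spend) − rank(units): -4, 3, -3, 5, -4, 0, 3; Σd² = 84
ρ = 1 − 6Σd² / [n(n²−1)] = 1 − 6×84 / (7×48) = 1 − 504/336 ≈ -0.5000

-0.5000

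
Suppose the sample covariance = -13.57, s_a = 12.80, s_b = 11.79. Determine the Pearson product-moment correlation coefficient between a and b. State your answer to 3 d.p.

-0.090

r = Cov(a,b) / (s_a · s_b) = -13.57 / (12.80 × 11.79)
  = -13.57 / 150.9120 ≈ -0.090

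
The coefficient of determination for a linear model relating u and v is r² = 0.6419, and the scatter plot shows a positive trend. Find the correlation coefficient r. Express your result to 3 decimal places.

0.801

|r| = √0.6419 = 0.801
The association is positive, so r = 0.801.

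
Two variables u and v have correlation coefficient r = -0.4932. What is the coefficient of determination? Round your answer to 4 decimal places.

0.2432

r² = (-0.4932)² = 0.2432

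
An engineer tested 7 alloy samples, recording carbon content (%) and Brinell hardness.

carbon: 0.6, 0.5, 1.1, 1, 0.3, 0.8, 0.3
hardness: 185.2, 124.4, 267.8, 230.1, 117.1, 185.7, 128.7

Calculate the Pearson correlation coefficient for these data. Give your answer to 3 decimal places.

0.958

n = 7, Σx = 4.6, Σy = 1239, Σx² = 3.64, Σy² = 239197.84, Σxy = 920.3
nΣxy − ΣxΣy = 6442.1 − 5699.4 = 742.7
nΣx² − (Σx)² = 25.48 − 21.16 = 4.32; nΣy² − (Σy)² = 1674384.88 − 1535121 = 139263.88
r = 742.7 / √(4.32 × 139263.88) = 742.7 / 775.6416 ≈ 0.958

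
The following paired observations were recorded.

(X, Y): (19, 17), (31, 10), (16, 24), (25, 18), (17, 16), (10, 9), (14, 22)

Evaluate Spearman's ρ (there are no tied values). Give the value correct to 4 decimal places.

Rank X: 5, 7, 3, 6, 4, 1, 2
Rank Y: 4, 2, 7, 5, 3, 1, 6
d = rank(X) − rank(Y): 1, 5, -4, 1, 1, 0, -4; Σd² = 60
ρ = 1 − 6Σd² / [n(n²−1)] = 1 − 6×60 / (7×48) = 1 − 360/336 ≈ -0.0714

-0.0714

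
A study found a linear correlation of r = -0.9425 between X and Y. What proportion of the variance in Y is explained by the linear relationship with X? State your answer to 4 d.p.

0.8883

r² = (-0.9425)² = 0.8883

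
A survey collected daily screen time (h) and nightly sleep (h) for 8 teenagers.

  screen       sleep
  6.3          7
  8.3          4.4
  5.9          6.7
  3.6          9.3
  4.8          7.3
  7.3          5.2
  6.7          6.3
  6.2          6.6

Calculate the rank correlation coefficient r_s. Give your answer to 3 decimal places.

-0.929

Rank screen: 5, 8, 3, 1, 2, 7, 6, 4
Rank sleep: 6, 1, 5, 8, 7, 2, 3, 4
d = rank(screen) − rank(sleep): -1, 7, -2, -7, -5, 5, 3, 0; Σd² = 162
ρ = 1 − 6Σd² / [n(n²−1)] = 1 − 6×162 / (8×63) = 1 − 972/504 ≈ -0.929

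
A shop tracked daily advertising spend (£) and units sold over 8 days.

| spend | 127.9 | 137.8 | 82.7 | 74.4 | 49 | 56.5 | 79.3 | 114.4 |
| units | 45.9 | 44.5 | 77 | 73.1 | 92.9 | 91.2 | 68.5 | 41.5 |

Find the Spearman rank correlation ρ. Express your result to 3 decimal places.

Rank spend: 7, 8, 5, 3, 1, 2, 4, 6
Rank units: 3, 2, 6, 5, 8, 7, 4, 1
d = rank(spend) − rank(units): 4, 6, -1, -2, -7, -5, 0, 5; Σd² = 156
ρ = 1 − 6Σd² / [n(n²−1)] = 1 − 6×156 / (8×63) = 1 − 936/504 ≈ -0.857

-0.857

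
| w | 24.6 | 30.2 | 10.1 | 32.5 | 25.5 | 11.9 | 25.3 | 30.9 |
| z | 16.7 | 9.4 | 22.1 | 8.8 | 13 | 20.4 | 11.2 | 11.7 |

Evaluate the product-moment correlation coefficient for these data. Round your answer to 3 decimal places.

n = 8, Σw = 191, Σz = 113.3, Σw² = 5062.22, Σz² = 1780.59, Σwz = 2423.06
nΣwz − ΣwΣz = 19384.48 − 21640.3 = -2255.82
nΣw² − (Σw)² = 40497.76 − 36481 = 4016.76; nΣz² − (Σz)² = 14244.72 − 12836.89 = 1407.83
r = -2255.82 / √(4016.76 × 1407.83) = -2255.82 / 2378.0066 ≈ -0.949

-0.949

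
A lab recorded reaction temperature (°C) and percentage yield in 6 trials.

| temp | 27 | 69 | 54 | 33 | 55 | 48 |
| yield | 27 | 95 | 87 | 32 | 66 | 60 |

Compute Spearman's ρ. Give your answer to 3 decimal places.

Rank temp: 1, 6, 4, 2, 5, 3
Rank yield: 1, 6, 5, 2, 4, 3
d = rank(temp) − rank(yield): 0, 0, -1, 0, 1, 0; Σd² = 2
ρ = 1 − 6Σd² / [n(n²−1)] = 1 − 6×2 / (6×35) = 1 − 12/210 ≈ 0.943

0.943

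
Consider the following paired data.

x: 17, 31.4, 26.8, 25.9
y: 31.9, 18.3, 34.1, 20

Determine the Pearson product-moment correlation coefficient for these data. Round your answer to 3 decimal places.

-0.599

n = 4, Σx = 101.1, Σy = 104.3, Σx² = 2664.01, Σy² = 2915.31, Σxy = 2548.8
nΣxy − ΣxΣy = 10195.2 − 10544.73 = -349.53
nΣx² − (Σx)² = 10656.04 − 10221.21 = 434.83; nΣy² − (Σy)² = 11661.24 − 10878.49 = 782.75
r = -349.53 / √(434.83 × 782.75) = -349.53 / 583.4065 ≈ -0.599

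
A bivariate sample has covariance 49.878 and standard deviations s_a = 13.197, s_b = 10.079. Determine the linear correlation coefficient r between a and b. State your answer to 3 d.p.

0.375

r = Cov(a,b) / (s_a · s_b) = 49.878 / (13.197 × 10.079)
  = 49.878 / 133.0126 ≈ 0.375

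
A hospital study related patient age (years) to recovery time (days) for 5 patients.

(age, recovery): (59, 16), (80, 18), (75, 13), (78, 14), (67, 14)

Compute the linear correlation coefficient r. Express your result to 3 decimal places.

0.057

n = 5, Σx = 359, Σy = 75, Σx² = 26079, Σy² = 1141, Σxy = 5389
nΣxy − ΣxΣy = 26945 − 26925 = 20
nΣx² − (Σx)² = 130395 − 128881 = 1514; nΣy² − (Σy)² = 5705 − 5625 = 80
r = 20 / √(1514 × 80) = 20 / 348.0230 ≈ 0.057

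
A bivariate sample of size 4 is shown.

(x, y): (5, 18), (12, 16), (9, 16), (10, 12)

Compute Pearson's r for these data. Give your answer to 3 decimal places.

n = 4, Σx = 36, Σy = 62, Σx² = 350, Σy² = 980, Σxy = 546
nΣxy − ΣxΣy = 2184 − 2232 = -48
nΣx² − (Σx)² = 1400 − 1296 = 104; nΣy² − (Σy)² = 3920 − 3844 = 76
r = -48 / √(104 × 76) = -48 / 88.9044 ≈ -0.540

-0.540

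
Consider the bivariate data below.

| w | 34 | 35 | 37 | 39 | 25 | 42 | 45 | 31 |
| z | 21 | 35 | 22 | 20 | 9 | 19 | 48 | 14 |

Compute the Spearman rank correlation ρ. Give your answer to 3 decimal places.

0.595

Rank w: 3, 4, 5, 6, 1, 7, 8, 2
Rank z: 5, 7, 6, 4, 1, 3, 8, 2
d = rank(w) − rank(z): -2, -3, -1, 2, 0, 4, 0, 0; Σd² = 34
ρ = 1 − 6Σd² / [n(n²−1)] = 1 − 6×34 / (8×63) = 1 − 204/504 ≈ 0.595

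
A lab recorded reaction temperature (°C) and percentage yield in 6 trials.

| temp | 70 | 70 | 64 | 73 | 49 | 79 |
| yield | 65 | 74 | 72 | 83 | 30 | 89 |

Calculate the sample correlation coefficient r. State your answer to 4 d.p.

n = 6, Σx = 405, Σy = 413, Σx² = 27867, Σy² = 30595, Σxy = 28898
nΣxy − ΣxΣy = 173388 − 167265 = 6123
nΣx² − (Σx)² = 167202 − 164025 = 3177; nΣy² − (Σy)² = 183570 − 170569 = 13001
r = 6123 / √(3177 × 13001) = 6123 / 6426.8326 ≈ 0.9527

0.9527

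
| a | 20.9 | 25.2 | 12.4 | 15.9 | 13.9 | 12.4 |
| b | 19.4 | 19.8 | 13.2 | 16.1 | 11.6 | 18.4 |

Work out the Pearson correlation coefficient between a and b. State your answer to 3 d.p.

0.681

n = 6, Σa = 100.7, Σb = 98.5, Σa² = 1825.39, Σb² = 1674.97, Σab = 1713.49
nΣab − ΣaΣb = 10280.94 − 9918.95 = 361.99
nΣa² − (Σa)² = 10952.34 − 10140.49 = 811.85; nΣb² − (Σb)² = 10049.82 − 9702.25 = 347.57
r = 361.99 / √(811.85 × 347.57) = 361.99 / 531.2012 ≈ 0.681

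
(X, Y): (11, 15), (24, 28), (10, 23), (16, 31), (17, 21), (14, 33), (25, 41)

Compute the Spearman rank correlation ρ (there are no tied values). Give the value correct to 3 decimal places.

Rank X: 2, 6, 1, 4, 5, 3, 7
Rank Y: 1, 4, 3, 5, 2, 6, 7
d = rank(X) − rank(Y): 1, 2, -2, -1, 3, -3, 0; Σd² = 28
ρ = 1 − 6Σd² / [n(n²−1)] = 1 − 6×28 / (7×48) = 1 − 168/336 ≈ 0.500

0.500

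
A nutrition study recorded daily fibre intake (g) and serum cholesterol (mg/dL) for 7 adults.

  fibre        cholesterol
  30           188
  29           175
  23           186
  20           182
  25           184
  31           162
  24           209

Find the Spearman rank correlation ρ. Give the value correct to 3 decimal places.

-0.321

Rank fibre: 6, 5, 2, 1, 4, 7, 3
Rank cholesterol: 6, 2, 5, 3, 4, 1, 7
d = rank(fibre) − rank(cholesterol): 0, 3, -3, -2, 0, 6, -4; Σd² = 74
ρ = 1 − 6Σd² / [n(n²−1)] = 1 − 6×74 / (7×48) = 1 − 444/336 ≈ -0.321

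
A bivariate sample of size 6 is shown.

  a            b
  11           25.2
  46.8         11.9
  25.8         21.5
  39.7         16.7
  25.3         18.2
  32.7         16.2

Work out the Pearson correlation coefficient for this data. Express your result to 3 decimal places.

-0.947

n = 6, Σa = 181.3, Σb = 109.7, Σa² = 6262.35, Σb² = 2111.47, Σab = 3042.01
nΣab − ΣaΣb = 18252.06 − 19888.61 = -1636.55
nΣa² − (Σa)² = 37574.1 − 32869.69 = 4704.41; nΣb² − (Σb)² = 12668.82 − 12034.09 = 634.73
r = -1636.55 / √(4704.41 × 634.73) = -1636.55 / 1728.0134 ≈ -0.947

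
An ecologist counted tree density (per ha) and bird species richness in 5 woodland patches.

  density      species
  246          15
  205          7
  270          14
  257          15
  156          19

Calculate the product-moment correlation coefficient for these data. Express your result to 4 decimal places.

n = 5, Σx = 1134, Σy = 70, Σx² = 265826, Σy² = 1056, Σxy = 15724
nΣxy − ΣxΣy = 78620 − 79380 = -760
nΣx² − (Σx)² = 1329130 − 1285956 = 43174; nΣy² − (Σy)² = 5280 − 4900 = 380
r = -760 / √(43174 × 380) = -760 / 4050.4469 ≈ -0.1876

-0.1876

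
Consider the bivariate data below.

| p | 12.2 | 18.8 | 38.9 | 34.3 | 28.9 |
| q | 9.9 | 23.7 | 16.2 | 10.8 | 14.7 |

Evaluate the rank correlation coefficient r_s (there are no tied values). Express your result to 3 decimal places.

Rank p: 1, 2, 5, 4, 3
Rank q: 1, 5, 4, 2, 3
d = rank(p) − rank(q): 0, -3, 1, 2, 0; Σd² = 14
ρ = 1 − 6Σd² / [n(n²−1)] = 1 − 6×14 / (5×24) = 1 − 84/120 ≈ 0.300

0.300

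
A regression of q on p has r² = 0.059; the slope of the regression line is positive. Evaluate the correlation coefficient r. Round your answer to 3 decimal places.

|r| = √0.059 = 0.243
The association is positive, so r = 0.243.

0.243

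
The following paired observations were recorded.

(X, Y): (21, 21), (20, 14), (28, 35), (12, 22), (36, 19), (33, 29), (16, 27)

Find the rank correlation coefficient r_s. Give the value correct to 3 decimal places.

Rank X: 4, 3, 5, 1, 7, 6, 2
Rank Y: 3, 1, 7, 4, 2, 6, 5
d = rank(X) − rank(Y): 1, 2, -2, -3, 5, 0, -3; Σd² = 52
ρ = 1 − 6Σd² / [n(n²−1)] = 1 − 6×52 / (7×48) = 1 − 312/336 ≈ 0.071

0.071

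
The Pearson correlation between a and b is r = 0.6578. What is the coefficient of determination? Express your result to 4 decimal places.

0.4327

r² = (0.6578)² = 0.4327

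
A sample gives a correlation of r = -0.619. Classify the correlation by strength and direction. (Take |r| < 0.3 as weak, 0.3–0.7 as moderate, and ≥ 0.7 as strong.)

r = -0.619 < 0 so the relationship is negative.
|r| = 0.619, which falls in the moderate range.

moderate negative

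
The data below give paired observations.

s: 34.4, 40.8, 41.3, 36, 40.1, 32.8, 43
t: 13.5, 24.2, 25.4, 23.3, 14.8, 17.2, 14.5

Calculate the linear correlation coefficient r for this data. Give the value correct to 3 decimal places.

0.208

n = 7, Σs = 268.4, Σt = 132.9, Σs² = 10382.54, Σt² = 2681.07, Σst = 5120.72
nΣst − ΣsΣt = 35845.04 − 35670.36 = 174.68
nΣs² − (Σs)² = 72677.78 − 72038.56 = 639.22; nΣt² − (Σt)² = 18767.49 − 17662.41 = 1105.08
r = 174.68 / √(639.22 × 1105.08) = 174.68 / 840.4697 ≈ 0.208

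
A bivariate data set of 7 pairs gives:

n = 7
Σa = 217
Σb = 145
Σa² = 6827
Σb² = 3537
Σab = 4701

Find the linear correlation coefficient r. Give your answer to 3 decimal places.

0.892

r = (nΣab − ΣaΣb) / √[(nΣa² − (Σa)²)(nΣb² − (Σb)²)]
Numerator: 7×4701 − 217×145 = 1442
Denominator: √[(47789 − 47089)(24759 − 21025)] = √[700 × 3734] = 1616.7251
r = 1442 / 1616.7251 ≈ 0.892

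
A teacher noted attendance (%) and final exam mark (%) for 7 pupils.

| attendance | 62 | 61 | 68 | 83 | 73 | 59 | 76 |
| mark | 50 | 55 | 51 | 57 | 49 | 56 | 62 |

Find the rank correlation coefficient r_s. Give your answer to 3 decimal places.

Rank attendance: 3, 2, 4, 7, 5, 1, 6
Rank mark: 2, 4, 3, 6, 1, 5, 7
d = rank(attendance) − rank(mark): 1, -2, 1, 1, 4, -4, -1; Σd² = 40
ρ = 1 − 6Σd² / [n(n²−1)] = 1 − 6×40 / (7×48) = 1 − 240/336 ≈ 0.286

0.286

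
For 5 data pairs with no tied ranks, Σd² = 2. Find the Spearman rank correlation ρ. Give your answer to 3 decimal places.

ρ = 1 − 6Σd² / [n(n²−1)] = 1 − 6×2 / (5×24)
  = 1 − 12/120 = 1 − 0.1000 ≈ 0.900

0.900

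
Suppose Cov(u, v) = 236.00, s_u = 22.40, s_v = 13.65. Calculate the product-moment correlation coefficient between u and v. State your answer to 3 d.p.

r = Cov(u,v) / (s_u · s_v) = 236.00 / (22.40 × 13.65)
  = 236.00 / 305.7600 ≈ 0.772

0.772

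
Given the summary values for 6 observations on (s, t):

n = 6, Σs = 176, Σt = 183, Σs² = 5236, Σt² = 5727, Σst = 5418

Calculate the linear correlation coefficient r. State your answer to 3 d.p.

0.484

r = (nΣst − ΣsΣt) / √[(nΣs² − (Σs)²)(nΣt² − (Σt)²)]
Numerator: 6×5418 − 176×183 = 300
Denominator: √[(31416 − 30976)(34362 − 33489)] = √[440 × 873] = 619.7742
r = 300 / 619.7742 ≈ 0.484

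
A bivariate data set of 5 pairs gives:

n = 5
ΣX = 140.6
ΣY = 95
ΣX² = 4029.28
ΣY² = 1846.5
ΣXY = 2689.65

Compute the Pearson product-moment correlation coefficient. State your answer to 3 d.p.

r = (nΣXY − ΣXΣY) / √[(nΣX² − (ΣX)²)(nΣY² − (ΣY)²)]
Numerator: 5×2689.65 − 140.6×95 = 91.25
Denominator: √[(20146.4 − 19768.36)(9232.5 − 9025)] = √[378.04 × 207.5] = 280.0773
r = 91.25 / 280.0773 ≈ 0.326

0.326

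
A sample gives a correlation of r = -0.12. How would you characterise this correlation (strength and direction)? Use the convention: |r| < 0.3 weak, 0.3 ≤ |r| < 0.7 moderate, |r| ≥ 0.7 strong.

weak negative

r = -0.12 < 0 so the relationship is negative.
|r| = 0.12, which falls in the weak range.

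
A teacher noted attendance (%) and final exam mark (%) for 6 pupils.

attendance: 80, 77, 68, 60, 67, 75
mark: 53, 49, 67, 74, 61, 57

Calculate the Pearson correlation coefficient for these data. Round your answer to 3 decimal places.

n = 6, Σx = 427, Σy = 361, Σx² = 30667, Σy² = 22145, Σxy = 25371
nΣxy − ΣxΣy = 152226 − 154147 = -1921
nΣx² − (Σx)² = 184002 − 182329 = 1673; nΣy² − (Σy)² = 132870 − 130321 = 2549
r = -1921 / √(1673 × 2549) = -1921 / 2065.0610 ≈ -0.930

-0.930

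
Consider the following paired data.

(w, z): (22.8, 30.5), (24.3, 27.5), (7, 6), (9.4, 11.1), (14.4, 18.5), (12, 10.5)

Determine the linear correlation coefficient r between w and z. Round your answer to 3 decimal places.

n = 6, Σw = 89.9, Σz = 104.1, Σw² = 1599.05, Σz² = 2298.21, Σwz = 1902.39
nΣwz − ΣwΣz = 11414.34 − 9358.59 = 2055.75
nΣw² − (Σw)² = 9594.3 − 8082.01 = 1512.29; nΣz² − (Σz)² = 13789.26 − 10836.81 = 2952.45
r = 2055.75 / √(1512.29 × 2952.45) = 2055.75 / 2113.0453 ≈ 0.973

0.973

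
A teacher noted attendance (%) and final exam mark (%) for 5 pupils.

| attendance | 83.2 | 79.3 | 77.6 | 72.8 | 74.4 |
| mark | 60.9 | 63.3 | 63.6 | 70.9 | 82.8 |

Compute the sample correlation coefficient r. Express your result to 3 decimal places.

-0.742

n = 5, Σx = 387.3, Σy = 341.5, Σx² = 30067.69, Σy² = 23643.31, Σxy = 26343.77
nΣxy − ΣxΣy = 131718.85 − 132262.95 = -544.1
nΣx² − (Σx)² = 150338.45 − 150001.29 = 337.16; nΣy² − (Σy)² = 118216.55 − 116622.25 = 1594.3
r = -544.1 / √(337.16 × 1594.3) = -544.1 / 733.1672 ≈ -0.742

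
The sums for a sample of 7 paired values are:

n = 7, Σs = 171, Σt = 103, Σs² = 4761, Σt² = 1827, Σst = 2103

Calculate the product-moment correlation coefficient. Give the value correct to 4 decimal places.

r = (nΣst − ΣsΣt) / √[(nΣs² − (Σs)²)(nΣt² − (Σt)²)]
Numerator: 7×2103 − 171×103 = -2892
Denominator: √[(33327 − 29241)(12789 − 10609)] = √[4086 × 2180] = 2984.5402
r = -2892 / 2984.5402 ≈ -0.9690

-0.9690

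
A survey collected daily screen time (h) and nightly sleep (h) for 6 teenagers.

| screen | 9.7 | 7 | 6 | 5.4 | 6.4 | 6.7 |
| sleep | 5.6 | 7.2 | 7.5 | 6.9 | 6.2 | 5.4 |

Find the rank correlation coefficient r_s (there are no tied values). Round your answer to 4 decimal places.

-0.4286

Rank screen: 6, 5, 2, 1, 3, 4
Rank sleep: 2, 5, 6, 4, 3, 1
d = rank(screen) − rank(sleep): 4, 0, -4, -3, 0, 3; Σd² = 50
ρ = 1 − 6Σd² / [n(n²−1)] = 1 − 6×50 / (6×35) = 1 − 300/210 ≈ -0.4286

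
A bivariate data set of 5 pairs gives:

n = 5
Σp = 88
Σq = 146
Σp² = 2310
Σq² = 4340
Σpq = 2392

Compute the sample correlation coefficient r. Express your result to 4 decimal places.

-0.7345

r = (nΣpq − ΣpΣq) / √[(nΣp² − (Σp)²)(nΣq² − (Σq)²)]
Numerator: 5×2392 − 88×146 = -888
Denominator: √[(11550 − 7744)(21700 − 21316)] = √[3806 × 384] = 1208.9268
r = -888 / 1208.9268 ≈ -0.7345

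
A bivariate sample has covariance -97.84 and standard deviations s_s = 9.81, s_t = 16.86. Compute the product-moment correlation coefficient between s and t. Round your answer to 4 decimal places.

-0.5915

r = Cov(s,t) / (s_s · s_t) = -97.84 / (9.81 × 16.86)
  = -97.84 / 165.3966 ≈ -0.5915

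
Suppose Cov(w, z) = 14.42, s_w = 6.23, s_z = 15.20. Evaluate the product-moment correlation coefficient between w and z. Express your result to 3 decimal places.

r = Cov(w,z) / (s_w · s_z) = 14.42 / (6.23 × 15.20)
  = 14.42 / 94.6960 ≈ 0.152

0.152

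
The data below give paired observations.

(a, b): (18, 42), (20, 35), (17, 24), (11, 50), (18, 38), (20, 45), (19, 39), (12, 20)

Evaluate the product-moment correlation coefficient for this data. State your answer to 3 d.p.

n = 8, Σa = 135, Σb = 293, Σa² = 2363, Σb² = 11455, Σab = 4979
nΣab − ΣaΣb = 39832 − 39555 = 277
nΣa² − (Σa)² = 18904 − 18225 = 679; nΣb² − (Σb)² = 91640 − 85849 = 5791
r = 277 / √(679 × 5791) = 277 / 1982.9496 ≈ 0.140

0.140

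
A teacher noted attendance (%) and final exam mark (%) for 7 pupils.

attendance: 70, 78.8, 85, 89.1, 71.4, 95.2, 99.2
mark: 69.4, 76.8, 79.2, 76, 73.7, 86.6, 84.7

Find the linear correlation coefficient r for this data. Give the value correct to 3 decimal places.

n = 7, Σx = 588.7, Σy = 546.4, Σx² = 50274.89, Σy² = 42868.58, Σxy = 46322.18
nΣxy − ΣxΣy = 324255.26 − 321665.68 = 2589.58
nΣx² − (Σx)² = 351924.23 − 346567.69 = 5356.54; nΣy² − (Σy)² = 300080.06 − 298552.96 = 1527.1
r = 2589.58 / √(5356.54 × 1527.1) = 2589.58 / 2860.0651 ≈ 0.905

0.905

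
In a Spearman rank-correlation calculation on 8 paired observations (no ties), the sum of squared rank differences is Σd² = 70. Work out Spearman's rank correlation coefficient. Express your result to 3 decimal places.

0.167

ρ = 1 − 6Σd² / [n(n²−1)] = 1 − 6×70 / (8×63)
  = 1 − 420/504 = 1 − 0.8333 ≈ 0.167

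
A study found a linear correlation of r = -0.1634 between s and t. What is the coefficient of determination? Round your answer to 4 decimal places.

r² = (-0.1634)² = 0.0267

0.0267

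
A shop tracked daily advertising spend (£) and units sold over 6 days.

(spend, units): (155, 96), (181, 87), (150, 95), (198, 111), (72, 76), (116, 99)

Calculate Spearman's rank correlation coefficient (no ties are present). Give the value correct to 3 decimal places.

Rank spend: 4, 5, 3, 6, 1, 2
Rank units: 4, 2, 3, 6, 1, 5
d = rank(spend) − rank(units): 0, 3, 0, 0, 0, -3; Σd² = 18
ρ = 1 − 6Σd² / [n(n²−1)] = 1 − 6×18 / (6×35) = 1 − 108/210 ≈ 0.486

0.486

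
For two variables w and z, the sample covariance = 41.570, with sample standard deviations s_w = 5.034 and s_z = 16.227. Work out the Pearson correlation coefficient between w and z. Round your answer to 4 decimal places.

r = Cov(w,z) / (s_w · s_z) = 41.570 / (5.034 × 16.227)
  = 41.570 / 81.6867 ≈ 0.5089

0.5089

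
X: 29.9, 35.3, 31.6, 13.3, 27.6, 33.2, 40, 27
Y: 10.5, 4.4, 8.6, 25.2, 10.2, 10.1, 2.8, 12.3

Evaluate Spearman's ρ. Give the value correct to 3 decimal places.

Rank X: 4, 7, 5, 1, 3, 6, 8, 2
Rank Y: 6, 2, 3, 8, 5, 4, 1, 7
d = rank(X) − rank(Y): -2, 5, 2, -7, -2, 2, 7, -5; Σd² = 164
ρ = 1 − 6Σd² / [n(n²−1)] = 1 − 6×164 / (8×63) = 1 − 984/504 ≈ -0.952

-0.952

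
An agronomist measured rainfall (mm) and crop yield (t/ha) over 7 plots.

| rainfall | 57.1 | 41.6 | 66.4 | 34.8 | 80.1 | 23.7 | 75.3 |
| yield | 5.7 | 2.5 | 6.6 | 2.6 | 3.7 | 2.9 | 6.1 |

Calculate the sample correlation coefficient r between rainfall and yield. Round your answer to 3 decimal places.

n = 7, Σx = 379, Σy = 30.1, Σx² = 23258.76, Σy² = 148.37, Σxy = 1782.62
nΣxy − ΣxΣy = 12478.34 − 11407.9 = 1070.44
nΣx² − (Σx)² = 162811.32 − 143641 = 19170.32; nΣy² − (Σy)² = 1038.59 − 906.01 = 132.58
r = 1070.44 / √(19170.32 × 132.58) = 1070.44 / 1594.2400 ≈ 0.671

0.671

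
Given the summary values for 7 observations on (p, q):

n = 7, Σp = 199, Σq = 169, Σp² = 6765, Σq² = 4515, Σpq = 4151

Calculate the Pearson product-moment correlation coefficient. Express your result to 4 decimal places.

-0.9415

r = (nΣpq − ΣpΣq) / √[(nΣp² − (Σp)²)(nΣq² − (Σq)²)]
Numerator: 7×4151 − 199×169 = -4574
Denominator: √[(47355 − 39601)(31605 − 28561)] = √[7754 × 3044] = 4858.3100
r = -4574 / 4858.3100 ≈ -0.9415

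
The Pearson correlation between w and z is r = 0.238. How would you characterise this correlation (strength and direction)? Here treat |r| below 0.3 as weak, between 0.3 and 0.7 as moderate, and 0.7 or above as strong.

weak positive

r = 0.238 > 0 so the relationship is positive.
|r| = 0.238, which falls in the weak range.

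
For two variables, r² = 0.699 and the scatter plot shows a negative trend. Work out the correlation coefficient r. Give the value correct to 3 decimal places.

|r| = √0.699 = 0.836
The association is negative, so r = −0.836.

-0.836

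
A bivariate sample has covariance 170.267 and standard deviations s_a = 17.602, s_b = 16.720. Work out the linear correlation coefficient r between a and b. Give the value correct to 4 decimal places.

0.5785

r = Cov(a,b) / (s_a · s_b) = 170.267 / (17.602 × 16.720)
  = 170.267 / 294.3054 ≈ 0.5785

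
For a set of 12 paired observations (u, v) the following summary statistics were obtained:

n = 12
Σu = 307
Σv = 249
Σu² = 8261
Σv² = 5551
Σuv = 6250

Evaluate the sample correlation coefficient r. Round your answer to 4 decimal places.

-0.3041

r = (nΣuv − ΣuΣv) / √[(nΣu² − (Σu)²)(nΣv² − (Σv)²)]
Numerator: 12×6250 − 307×249 = -1443
Denominator: √[(99132 − 94249)(66612 − 62001)] = √[4883 × 4611] = 4745.0514
r = -1443 / 4745.0514 ≈ -0.3041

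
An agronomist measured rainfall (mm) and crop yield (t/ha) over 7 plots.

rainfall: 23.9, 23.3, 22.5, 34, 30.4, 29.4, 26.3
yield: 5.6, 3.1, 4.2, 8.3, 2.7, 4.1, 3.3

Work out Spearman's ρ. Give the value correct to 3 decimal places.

0.071

Rank rainfall: 3, 2, 1, 7, 6, 5, 4
Rank yield: 6, 2, 5, 7, 1, 4, 3
d = rank(rainfall) − rank(yield): -3, 0, -4, 0, 5, 1, 1; Σd² = 52
ρ = 1 − 6Σd² / [n(n²−1)] = 1 − 6×52 / (7×48) = 1 − 312/336 ≈ 0.071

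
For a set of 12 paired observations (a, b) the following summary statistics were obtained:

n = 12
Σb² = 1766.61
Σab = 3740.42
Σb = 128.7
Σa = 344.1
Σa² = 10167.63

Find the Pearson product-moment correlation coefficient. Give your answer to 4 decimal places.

0.1466

r = (nΣab − ΣaΣb) / √[(nΣa² − (Σa)²)(nΣb² − (Σb)²)]
Numerator: 12×3740.42 − 344.1×128.7 = 599.37
Denominator: √[(122011.56 − 118404.81)(21199.32 − 16563.69)] = √[3606.75 × 4635.63] = 4088.9557
r = 599.37 / 4088.9557 ≈ 0.1466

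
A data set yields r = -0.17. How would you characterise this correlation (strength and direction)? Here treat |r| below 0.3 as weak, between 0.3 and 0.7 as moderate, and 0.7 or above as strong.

r = -0.17 < 0 so the relationship is negative.
|r| = 0.17, which falls in the weak range.

weak negative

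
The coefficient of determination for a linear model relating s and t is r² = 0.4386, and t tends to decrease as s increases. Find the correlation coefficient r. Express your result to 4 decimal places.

-0.6623

|r| = √0.4386 = 0.6623
The association is negative, so r = −0.6623.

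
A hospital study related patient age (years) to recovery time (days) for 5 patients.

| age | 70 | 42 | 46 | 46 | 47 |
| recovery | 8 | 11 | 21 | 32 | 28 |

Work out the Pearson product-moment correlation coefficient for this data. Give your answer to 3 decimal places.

-0.521

n = 5, Σx = 251, Σy = 100, Σx² = 13105, Σy² = 2434, Σxy = 4776
nΣxy − ΣxΣy = 23880 − 25100 = -1220
nΣx² − (Σx)² = 65525 − 63001 = 2524; nΣy² − (Σy)² = 12170 − 10000 = 2170
r = -1220 / √(2524 × 2170) = -1220 / 2340.3162 ≈ -0.521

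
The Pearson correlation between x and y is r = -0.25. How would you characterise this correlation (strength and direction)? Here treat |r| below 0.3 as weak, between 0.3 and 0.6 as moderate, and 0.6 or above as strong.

weak negative

r = -0.25 < 0 so the relationship is negative.
|r| = 0.25, which falls in the weak range.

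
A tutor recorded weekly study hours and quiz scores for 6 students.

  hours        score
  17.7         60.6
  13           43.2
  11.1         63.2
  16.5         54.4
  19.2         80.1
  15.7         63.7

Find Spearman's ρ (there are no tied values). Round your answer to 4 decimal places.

0.3714

Rank hours: 5, 2, 1, 4, 6, 3
Rank score: 3, 1, 4, 2, 6, 5
d = rank(hours) − rank(score): 2, 1, -3, 2, 0, -2; Σd² = 22
ρ = 1 − 6Σd² / [n(n²−1)] = 1 − 6×22 / (6×35) = 1 − 132/210 ≈ 0.3714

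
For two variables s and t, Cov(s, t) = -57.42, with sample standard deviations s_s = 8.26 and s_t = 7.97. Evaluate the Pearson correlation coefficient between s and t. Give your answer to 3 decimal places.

r = Cov(s,t) / (s_s · s_t) = -57.42 / (8.26 × 7.97)
  = -57.42 / 65.8322 ≈ -0.872

-0.872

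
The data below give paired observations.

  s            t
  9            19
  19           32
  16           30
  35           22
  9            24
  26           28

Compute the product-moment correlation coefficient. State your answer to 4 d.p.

n = 6, Σs = 114, Σt = 155, Σs² = 2680, Σt² = 4129, Σst = 2973
nΣst − ΣsΣt = 17838 − 17670 = 168
nΣs² − (Σs)² = 16080 − 12996 = 3084; nΣt² − (Σt)² = 24774 − 24025 = 749
r = 168 / √(3084 × 749) = 168 / 1519.8408 ≈ 0.1105

0.1105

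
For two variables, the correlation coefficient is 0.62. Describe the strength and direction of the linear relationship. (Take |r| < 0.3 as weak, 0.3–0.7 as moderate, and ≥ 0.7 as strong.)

r = 0.62 > 0 so the relationship is positive.
|r| = 0.62, which falls in the moderate range.

moderate positive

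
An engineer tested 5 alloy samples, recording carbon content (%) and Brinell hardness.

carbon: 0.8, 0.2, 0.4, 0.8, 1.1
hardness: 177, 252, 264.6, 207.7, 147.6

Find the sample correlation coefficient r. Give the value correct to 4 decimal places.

n = 5, Σx = 3.3, Σy = 1048.9, Σx² = 2.69, Σy² = 229771.21, Σxy = 626.36
nΣxy − ΣxΣy = 3131.8 − 3461.37 = -329.57
nΣx² − (Σx)² = 13.45 − 10.89 = 2.56; nΣy² − (Σy)² = 1148856.05 − 1100191.21 = 48664.84
r = -329.57 / √(2.56 × 48664.84) = -329.57 / 352.9617 ≈ -0.9337

-0.9337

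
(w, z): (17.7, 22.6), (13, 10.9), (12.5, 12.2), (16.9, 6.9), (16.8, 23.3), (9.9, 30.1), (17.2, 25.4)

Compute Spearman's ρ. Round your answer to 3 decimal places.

-0.143

Rank w: 7, 3, 2, 5, 4, 1, 6
Rank z: 4, 2, 3, 1, 5, 7, 6
d = rank(w) − rank(z): 3, 1, -1, 4, -1, -6, 0; Σd² = 64
ρ = 1 − 6Σd² / [n(n²−1)] = 1 − 6×64 / (7×48) = 1 − 384/336 ≈ -0.143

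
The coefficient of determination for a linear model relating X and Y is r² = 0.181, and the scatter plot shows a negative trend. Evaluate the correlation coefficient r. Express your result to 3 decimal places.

-0.425

|r| = √0.181 = 0.425
The association is negative, so r = −0.425.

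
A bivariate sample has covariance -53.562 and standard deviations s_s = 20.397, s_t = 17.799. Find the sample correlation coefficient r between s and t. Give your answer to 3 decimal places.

-0.148

r = Cov(s,t) / (s_s · s_t) = -53.562 / (20.397 × 17.799)
  = -53.562 / 363.0462 ≈ -0.148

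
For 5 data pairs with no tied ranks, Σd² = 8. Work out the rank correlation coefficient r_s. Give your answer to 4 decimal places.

ρ = 1 − 6Σd² / [n(n²−1)] = 1 − 6×8 / (5×24)
  = 1 − 48/120 = 1 − 0.40000 ≈ 0.6000

0.6000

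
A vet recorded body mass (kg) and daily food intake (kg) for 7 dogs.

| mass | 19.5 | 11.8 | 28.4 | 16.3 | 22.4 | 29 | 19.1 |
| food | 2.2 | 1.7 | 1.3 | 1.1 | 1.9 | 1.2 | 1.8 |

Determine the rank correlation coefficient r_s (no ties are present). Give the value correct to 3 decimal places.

-0.036

Rank mass: 4, 1, 6, 2, 5, 7, 3
Rank food: 7, 4, 3, 1, 6, 2, 5
d = rank(mass) − rank(food): -3, -3, 3, 1, -1, 5, -2; Σd² = 58
ρ = 1 − 6Σd² / [n(n²−1)] = 1 − 6×58 / (7×48) = 1 − 348/336 ≈ -0.036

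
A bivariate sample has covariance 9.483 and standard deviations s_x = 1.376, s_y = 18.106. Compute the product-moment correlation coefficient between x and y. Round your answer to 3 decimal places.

0.381

r = Cov(x,y) / (s_x · s_y) = 9.483 / (1.376 × 18.106)
  = 9.483 / 24.9139 ≈ 0.381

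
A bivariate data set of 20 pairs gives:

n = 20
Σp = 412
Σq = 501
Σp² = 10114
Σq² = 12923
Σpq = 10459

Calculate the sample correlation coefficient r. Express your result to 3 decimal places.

r = (nΣpq − ΣpΣq) / √[(nΣp² − (Σp)²)(nΣq² − (Σq)²)]
Numerator: 20×10459 − 412×501 = 2768
Denominator: √[(202280 − 169744)(258460 − 251001)] = √[32536 × 7459] = 15578.3832
r = 2768 / 15578.3832 ≈ 0.178

0.178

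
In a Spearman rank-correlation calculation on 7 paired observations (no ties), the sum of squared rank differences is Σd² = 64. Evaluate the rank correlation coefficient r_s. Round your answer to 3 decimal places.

-0.143

ρ = 1 − 6Σd² / [n(n²−1)] = 1 − 6×64 / (7×48)
  = 1 − 384/336 = 1 − 1.1429 ≈ -0.143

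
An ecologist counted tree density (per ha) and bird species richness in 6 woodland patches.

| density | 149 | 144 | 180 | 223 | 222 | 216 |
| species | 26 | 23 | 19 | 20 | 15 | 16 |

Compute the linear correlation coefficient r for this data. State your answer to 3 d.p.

-0.839

n = 6, Σx = 1134, Σy = 119, Σx² = 221006, Σy² = 2447, Σxy = 21852
nΣxy − ΣxΣy = 131112 − 134946 = -3834
nΣx² − (Σx)² = 1326036 − 1285956 = 40080; nΣy² − (Σy)² = 14682 − 14161 = 521
r = -3834 / √(40080 × 521) = -3834 / 4569.6477 ≈ -0.839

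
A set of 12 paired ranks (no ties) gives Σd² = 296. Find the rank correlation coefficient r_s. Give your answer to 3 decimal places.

ρ = 1 − 6Σd² / [n(n²−1)] = 1 − 6×296 / (12×143)
  = 1 − 1776/1716 = 1 − 1.0350 ≈ -0.035

-0.035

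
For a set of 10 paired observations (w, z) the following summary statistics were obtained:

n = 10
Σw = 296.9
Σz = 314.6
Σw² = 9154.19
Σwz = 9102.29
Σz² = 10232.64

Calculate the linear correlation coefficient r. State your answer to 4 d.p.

-0.7062

r = (nΣwz − ΣwΣz) / √[(nΣw² − (Σw)²)(nΣz² − (Σz)²)]
Numerator: 10×9102.29 − 296.9×314.6 = -2381.84
Denominator: √[(91541.9 − 88149.61)(102326.4 − 98973.16)] = √[3392.29 × 3353.24] = 3372.7085
r = -2381.84 / 3372.7085 ≈ -0.7062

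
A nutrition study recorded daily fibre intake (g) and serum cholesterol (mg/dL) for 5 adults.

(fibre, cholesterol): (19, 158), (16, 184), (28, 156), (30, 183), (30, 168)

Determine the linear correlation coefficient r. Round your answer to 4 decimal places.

-0.1175

n = 5, Σx = 123, Σy = 849, Σx² = 3201, Σy² = 144869, Σxy = 20844
nΣxy − ΣxΣy = 104220 − 104427 = -207
nΣx² − (Σx)² = 16005 − 15129 = 876; nΣy² − (Σy)² = 724345 − 720801 = 3544
r = -207 / √(876 × 3544) = -207 / 1761.9716 ≈ -0.1175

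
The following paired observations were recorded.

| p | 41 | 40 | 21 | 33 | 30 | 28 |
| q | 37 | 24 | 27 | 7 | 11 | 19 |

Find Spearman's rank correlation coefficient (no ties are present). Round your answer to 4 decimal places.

0.2000

Rank p: 6, 5, 1, 4, 3, 2
Rank q: 6, 4, 5, 1, 2, 3
d = rank(p) − rank(q): 0, 1, -4, 3, 1, -1; Σd² = 28
ρ = 1 − 6Σd² / [n(n²−1)] = 1 − 6×28 / (6×35) = 1 − 168/210 ≈ 0.2000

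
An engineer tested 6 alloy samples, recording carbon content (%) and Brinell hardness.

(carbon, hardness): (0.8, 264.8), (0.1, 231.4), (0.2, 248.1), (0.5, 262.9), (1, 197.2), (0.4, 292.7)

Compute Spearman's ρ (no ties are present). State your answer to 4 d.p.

-0.0286

Rank carbon: 5, 1, 2, 4, 6, 3
Rank hardness: 5, 2, 3, 4, 1, 6
d = rank(carbon) − rank(hardness): 0, -1, -1, 0, 5, -3; Σd² = 36
ρ = 1 − 6Σd² / [n(n²−1)] = 1 − 6×36 / (6×35) = 1 − 216/210 ≈ -0.0286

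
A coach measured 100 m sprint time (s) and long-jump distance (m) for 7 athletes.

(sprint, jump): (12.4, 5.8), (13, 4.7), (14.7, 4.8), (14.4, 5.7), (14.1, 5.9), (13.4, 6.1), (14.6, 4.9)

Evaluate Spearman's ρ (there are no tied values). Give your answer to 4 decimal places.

Rank sprint: 1, 2, 7, 5, 4, 3, 6
Rank jump: 5, 1, 2, 4, 6, 7, 3
d = rank(sprint) − rank(jump): -4, 1, 5, 1, -2, -4, 3; Σd² = 72
ρ = 1 − 6Σd² / [n(n²−1)] = 1 − 6×72 / (7×48) = 1 − 432/336 ≈ -0.2857

-0.2857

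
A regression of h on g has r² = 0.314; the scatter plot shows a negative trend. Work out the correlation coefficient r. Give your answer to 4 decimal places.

|r| = √0.314 = 0.5604
The association is negative, so r = −0.5604.

-0.5604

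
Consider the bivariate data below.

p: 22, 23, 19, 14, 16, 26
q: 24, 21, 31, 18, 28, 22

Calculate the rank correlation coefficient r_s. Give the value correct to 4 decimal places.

Rank p: 4, 5, 3, 1, 2, 6
Rank q: 4, 2, 6, 1, 5, 3
d = rank(p) − rank(q): 0, 3, -3, 0, -3, 3; Σd² = 36
ρ = 1 − 6Σd² / [n(n²−1)] = 1 − 6×36 / (6×35) = 1 − 216/210 ≈ -0.0286

-0.0286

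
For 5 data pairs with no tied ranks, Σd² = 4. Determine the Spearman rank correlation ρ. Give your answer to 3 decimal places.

0.800

ρ = 1 − 6Σd² / [n(n²−1)] = 1 − 6×4 / (5×24)
  = 1 − 24/120 = 1 − 0.2000 ≈ 0.800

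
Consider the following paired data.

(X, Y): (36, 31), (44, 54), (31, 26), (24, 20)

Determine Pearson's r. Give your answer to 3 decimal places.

0.950

n = 4, ΣX = 135, ΣY = 131, ΣX² = 4769, ΣY² = 4953, ΣXY = 4778
nΣXY − ΣXΣY = 19112 − 17685 = 1427
nΣX² − (ΣX)² = 19076 − 18225 = 851; nΣY² − (ΣY)² = 19812 − 17161 = 2651
r = 1427 / √(851 × 2651) = 1427 / 1501.9990 ≈ 0.950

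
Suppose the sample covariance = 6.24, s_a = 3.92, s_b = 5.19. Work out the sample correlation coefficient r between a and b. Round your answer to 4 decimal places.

0.3067

r = Cov(a,b) / (s_a · s_b) = 6.24 / (3.92 × 5.19)
  = 6.24 / 20.3448 ≈ 0.3067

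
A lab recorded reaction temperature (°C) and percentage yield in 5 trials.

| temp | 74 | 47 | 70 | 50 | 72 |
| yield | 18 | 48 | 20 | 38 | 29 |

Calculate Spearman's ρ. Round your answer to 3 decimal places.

-0.900

Rank temp: 5, 1, 3, 2, 4
Rank yield: 1, 5, 2, 4, 3
d = rank(temp) − rank(yield): 4, -4, 1, -2, 1; Σd² = 38
ρ = 1 − 6Σd² / [n(n²−1)] = 1 − 6×38 / (5×24) = 1 − 228/120 ≈ -0.900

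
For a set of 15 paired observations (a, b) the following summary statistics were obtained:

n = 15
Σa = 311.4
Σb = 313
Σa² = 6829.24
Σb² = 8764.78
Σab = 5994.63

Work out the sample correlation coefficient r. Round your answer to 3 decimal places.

r = (nΣab − ΣaΣb) / √[(nΣa² − (Σa)²)(nΣb² − (Σb)²)]
Numerator: 15×5994.63 − 311.4×313 = -7548.75
Denominator: √[(102438.6 − 96969.96)(131471.7 − 97969)] = √[5468.64 × 33502.7] = 13535.6642
r = -7548.75 / 13535.6642 ≈ -0.558

-0.558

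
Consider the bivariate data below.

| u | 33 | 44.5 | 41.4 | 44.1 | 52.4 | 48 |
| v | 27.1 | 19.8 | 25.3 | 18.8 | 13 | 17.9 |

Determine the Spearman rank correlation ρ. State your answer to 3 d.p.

-0.943

Rank u: 1, 4, 2, 3, 6, 5
Rank v: 6, 4, 5, 3, 1, 2
d = rank(u) − rank(v): -5, 0, -3, 0, 5, 3; Σd² = 68
ρ = 1 − 6Σd² / [n(n²−1)] = 1 − 6×68 / (6×35) = 1 − 408/210 ≈ -0.943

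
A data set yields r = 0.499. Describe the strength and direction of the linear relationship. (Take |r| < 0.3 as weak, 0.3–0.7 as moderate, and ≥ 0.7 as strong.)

moderate positive

r = 0.499 > 0 so the relationship is positive.
|r| = 0.499, which falls in the moderate range.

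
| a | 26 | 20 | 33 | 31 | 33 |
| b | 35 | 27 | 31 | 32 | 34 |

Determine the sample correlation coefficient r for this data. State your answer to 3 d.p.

0.568

n = 5, Σa = 143, Σb = 159, Σa² = 4215, Σb² = 5095, Σab = 4587
nΣab − ΣaΣb = 22935 − 22737 = 198
nΣa² − (Σa)² = 21075 − 20449 = 626; nΣb² − (Σb)² = 25475 − 25281 = 194
r = 198 / √(626 × 194) = 198 / 348.4882 ≈ 0.568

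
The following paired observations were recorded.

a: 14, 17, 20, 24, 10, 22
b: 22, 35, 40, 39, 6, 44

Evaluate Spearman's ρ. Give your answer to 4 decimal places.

0.8286

Rank a: 2, 3, 4, 6, 1, 5
Rank b: 2, 3, 5, 4, 1, 6
d = rank(a) − rank(b): 0, 0, -1, 2, 0, -1; Σd² = 6
ρ = 1 − 6Σd² / [n(n²−1)] = 1 − 6×6 / (6×35) = 1 − 36/210 ≈ 0.8286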